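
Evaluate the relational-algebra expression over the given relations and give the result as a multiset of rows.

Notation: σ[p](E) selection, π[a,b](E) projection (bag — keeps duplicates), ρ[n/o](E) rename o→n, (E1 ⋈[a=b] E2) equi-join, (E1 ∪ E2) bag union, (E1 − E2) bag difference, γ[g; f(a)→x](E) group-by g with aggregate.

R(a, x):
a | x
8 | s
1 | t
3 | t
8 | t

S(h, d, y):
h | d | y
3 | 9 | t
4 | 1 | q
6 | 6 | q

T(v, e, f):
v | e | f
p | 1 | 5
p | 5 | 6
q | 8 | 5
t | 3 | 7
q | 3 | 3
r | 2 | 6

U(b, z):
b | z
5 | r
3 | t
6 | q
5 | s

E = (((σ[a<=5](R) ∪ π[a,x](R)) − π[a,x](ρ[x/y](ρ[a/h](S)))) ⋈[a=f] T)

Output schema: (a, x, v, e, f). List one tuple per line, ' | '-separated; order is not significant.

Row counts bottom-up:
  R → 4
  σ[a<=5](R) → 2
  R → 4
  π[a,x](R) → 4
  (σ[a<=5](R) ∪ π[a,x](R)) → 6
  S → 3
  ρ[a/h](S) → 3
  ρ[x/y](ρ[a/h](S)) → 3
  π[a,x](ρ[x/y](ρ[a/h](S))) → 3
  ((σ[a<=5](R) ∪ π[a,x](R)) − π[a,x](ρ[x/y](ρ[a/h](S)))) → 5
  T → 6
  (((σ[a<=5](R) ∪ π[a,x](R)) − π[a,x](ρ[x/y](ρ[a/h](S)))) ⋈[a=f] T) → 1

== RESULT ==
a | x | v | e | f
3 | t | q | 3 | 3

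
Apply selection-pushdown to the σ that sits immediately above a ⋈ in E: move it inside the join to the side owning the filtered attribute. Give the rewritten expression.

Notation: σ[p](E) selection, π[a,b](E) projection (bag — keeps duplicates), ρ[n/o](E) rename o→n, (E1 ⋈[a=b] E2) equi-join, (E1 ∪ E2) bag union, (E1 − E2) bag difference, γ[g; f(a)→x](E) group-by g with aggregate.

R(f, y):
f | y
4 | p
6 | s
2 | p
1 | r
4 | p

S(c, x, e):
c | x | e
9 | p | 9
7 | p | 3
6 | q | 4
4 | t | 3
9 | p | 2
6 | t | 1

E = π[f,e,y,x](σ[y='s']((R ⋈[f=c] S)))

σ filters on y, owned by the left side.
E' = π[f,e,y,x]((σ[y='s'](R) ⋈[f=c] S))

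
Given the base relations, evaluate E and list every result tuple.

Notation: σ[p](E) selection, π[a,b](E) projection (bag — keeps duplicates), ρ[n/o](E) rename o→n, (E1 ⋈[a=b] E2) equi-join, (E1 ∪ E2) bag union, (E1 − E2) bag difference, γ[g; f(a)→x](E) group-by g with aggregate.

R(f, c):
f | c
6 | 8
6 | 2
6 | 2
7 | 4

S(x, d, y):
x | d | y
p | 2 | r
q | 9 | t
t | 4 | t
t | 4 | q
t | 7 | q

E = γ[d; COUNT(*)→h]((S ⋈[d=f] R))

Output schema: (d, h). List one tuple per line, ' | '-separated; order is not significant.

Subexpression sizes:
  S → 5
  R → 4
  (S ⋈[d=f] R) → 1
  γ[d; COUNT(*)→h]((S ⋈[d=f] R)) → 1

== RESULT ==
d | h
7 | 1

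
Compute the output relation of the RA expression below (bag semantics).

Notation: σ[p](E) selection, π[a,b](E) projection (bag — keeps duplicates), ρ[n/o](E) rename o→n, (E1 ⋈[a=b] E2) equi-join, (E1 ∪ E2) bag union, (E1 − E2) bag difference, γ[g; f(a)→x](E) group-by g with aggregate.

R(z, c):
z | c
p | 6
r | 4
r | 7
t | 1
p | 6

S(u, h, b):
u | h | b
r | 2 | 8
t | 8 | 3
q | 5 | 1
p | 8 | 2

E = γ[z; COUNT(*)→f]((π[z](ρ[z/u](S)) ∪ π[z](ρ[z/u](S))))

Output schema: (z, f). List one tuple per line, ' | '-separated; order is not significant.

Subexpression sizes:
  S → 4
  ρ[z/u](S) → 4
  π[z](ρ[z/u](S)) → 4
  S → 4
  ρ[z/u](S) → 4
  π[z](ρ[z/u](S)) → 4
  (π[z](ρ[z/u](S)) ∪ π[z](ρ[z/u](S))) → 8
  γ[z; COUNT(*)→f]((π[z](ρ[z/u](S)) ∪ π[z](ρ[z/u](S)))) → 4

== RESULT ==
z | f
p | 2
q | 2
r | 2
t | 2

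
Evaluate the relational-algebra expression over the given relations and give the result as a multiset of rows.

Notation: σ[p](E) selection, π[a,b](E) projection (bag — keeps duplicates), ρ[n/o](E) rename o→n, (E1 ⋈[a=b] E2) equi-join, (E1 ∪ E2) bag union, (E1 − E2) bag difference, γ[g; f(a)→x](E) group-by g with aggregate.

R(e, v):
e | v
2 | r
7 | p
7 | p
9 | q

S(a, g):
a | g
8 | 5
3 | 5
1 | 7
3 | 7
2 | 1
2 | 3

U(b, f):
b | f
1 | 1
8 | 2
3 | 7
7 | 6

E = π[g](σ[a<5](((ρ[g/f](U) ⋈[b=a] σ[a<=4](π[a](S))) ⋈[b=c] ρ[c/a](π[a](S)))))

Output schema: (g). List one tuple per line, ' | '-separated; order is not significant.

Stepwise |·|:
  U → 4
  ρ[g/f](U) → 4
  S → 6
  π[a](S) → 6
  σ[a<=4](π[a](S)) → 5
  (ρ[g/f](U) ⋈[b=a] σ[a<=4](π[a](S))) → 3
  S → 6
  π[a](S) → 6
  ρ[c/a](π[a](S)) → 6
  ((ρ[g/f](U) ⋈[b=a] σ[a<=4](π[a](S))) ⋈[b=c] ρ[c/a](π[a](S))) → 5
  σ[a<5](((ρ[g/f](U) ⋈[b=a] σ[a<=4](π[a](S))) ⋈[b=c] ρ[c/a](π[a](S)))) → 5
  π[g](σ[a<5](((ρ[g/f](U) ⋈[b=a] σ[a<=4](π[a](S))) ⋈[b=c] ρ[c/a](π[a](S))))) → 5

== RESULT ==
g
1
7
7
7
7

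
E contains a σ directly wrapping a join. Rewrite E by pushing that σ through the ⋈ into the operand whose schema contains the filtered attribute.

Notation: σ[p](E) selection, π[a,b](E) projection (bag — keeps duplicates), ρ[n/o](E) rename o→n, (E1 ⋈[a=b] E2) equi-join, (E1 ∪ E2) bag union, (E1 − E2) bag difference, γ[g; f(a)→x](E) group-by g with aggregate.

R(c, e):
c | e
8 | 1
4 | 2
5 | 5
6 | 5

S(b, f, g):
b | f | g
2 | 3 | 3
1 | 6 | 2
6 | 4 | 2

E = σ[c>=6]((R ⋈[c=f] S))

σ filters on c, owned by the left side.
E' = (σ[c>=6](R) ⋈[c=f] S)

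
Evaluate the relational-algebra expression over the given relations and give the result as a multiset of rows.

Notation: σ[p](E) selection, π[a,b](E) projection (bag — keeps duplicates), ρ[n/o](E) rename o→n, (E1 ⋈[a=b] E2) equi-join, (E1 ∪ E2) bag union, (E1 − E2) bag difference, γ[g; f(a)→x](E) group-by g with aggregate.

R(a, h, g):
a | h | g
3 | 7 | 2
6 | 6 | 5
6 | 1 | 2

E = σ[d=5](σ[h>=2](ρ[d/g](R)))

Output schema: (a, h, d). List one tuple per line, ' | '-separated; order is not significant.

Row counts bottom-up:
  R → 3
  ρ[d/g](R) → 3
  σ[h>=2](ρ[d/g](R)) → 2
  σ[d=5](σ[h>=2](ρ[d/g](R))) → 1

== RESULT ==
a | h | d
6 | 6 | 5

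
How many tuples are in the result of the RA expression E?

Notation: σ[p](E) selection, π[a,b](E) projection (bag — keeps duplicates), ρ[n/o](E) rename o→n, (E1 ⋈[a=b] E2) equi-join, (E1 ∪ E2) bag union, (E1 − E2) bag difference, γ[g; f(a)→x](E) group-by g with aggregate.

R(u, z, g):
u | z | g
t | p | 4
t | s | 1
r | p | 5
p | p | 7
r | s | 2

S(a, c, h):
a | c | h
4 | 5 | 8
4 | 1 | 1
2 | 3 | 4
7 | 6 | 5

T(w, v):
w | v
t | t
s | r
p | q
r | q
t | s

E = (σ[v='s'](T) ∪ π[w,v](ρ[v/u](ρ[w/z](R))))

Per-node cardinality:
  T → 5
  σ[v='s'](T) → 1
  R → 5
  ρ[w/z](R) → 5
  ρ[v/u](ρ[w/z](R)) → 5
  π[w,v](ρ[v/u](ρ[w/z](R))) → 5
  (σ[v='s'](T) ∪ π[w,v](ρ[v/u](ρ[w/z](R)))) → 6

|E| = 6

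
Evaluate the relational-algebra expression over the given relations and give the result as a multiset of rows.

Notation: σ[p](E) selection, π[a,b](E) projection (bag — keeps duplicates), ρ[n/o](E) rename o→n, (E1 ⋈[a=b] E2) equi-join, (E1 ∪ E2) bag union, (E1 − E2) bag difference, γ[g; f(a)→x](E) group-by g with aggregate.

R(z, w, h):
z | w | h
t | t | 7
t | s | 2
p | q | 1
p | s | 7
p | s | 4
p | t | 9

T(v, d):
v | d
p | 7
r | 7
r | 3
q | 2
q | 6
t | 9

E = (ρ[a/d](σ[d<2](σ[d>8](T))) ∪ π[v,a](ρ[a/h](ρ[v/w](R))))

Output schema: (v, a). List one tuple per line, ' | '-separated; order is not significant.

Subexpression sizes:
  T → 6
  σ[d>8](T) → 1
  σ[d<2](σ[d>8](T)) → 0
  ρ[a/d](σ[d<2](σ[d>8](T))) → 0
  R → 6
  ρ[v/w](R) → 6
  ρ[a/h](ρ[v/w](R)) → 6
  π[v,a](ρ[a/h](ρ[v/w](R))) → 6
  (ρ[a/d](σ[d<2](σ[d>8](T))) ∪ π[v,a](ρ[a/h](ρ[v/w](R)))) → 6

== RESULT ==
v | a
q | 1
s | 2
s | 4
s | 7
t | 7
t | 9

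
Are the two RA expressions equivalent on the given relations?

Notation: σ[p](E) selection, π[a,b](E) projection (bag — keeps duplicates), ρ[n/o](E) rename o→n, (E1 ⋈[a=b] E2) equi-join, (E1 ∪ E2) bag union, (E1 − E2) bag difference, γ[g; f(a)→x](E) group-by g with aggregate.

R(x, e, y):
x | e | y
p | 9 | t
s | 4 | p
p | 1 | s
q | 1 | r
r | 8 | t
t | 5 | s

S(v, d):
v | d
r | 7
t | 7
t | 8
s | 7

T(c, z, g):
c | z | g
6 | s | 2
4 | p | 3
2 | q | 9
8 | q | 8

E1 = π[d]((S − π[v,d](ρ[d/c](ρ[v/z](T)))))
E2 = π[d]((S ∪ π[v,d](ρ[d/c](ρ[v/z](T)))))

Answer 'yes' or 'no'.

E1 row counts bottom-up:
  S → 4
  T → 4
  ρ[v/z](T) → 4
  ρ[d/c](ρ[v/z](T)) → 4
  π[v,d](ρ[d/c](ρ[v/z](T))) → 4
  (S − π[v,d](ρ[d/c](ρ[v/z](T)))) → 4
  π[d]((S − π[v,d](ρ[d/c](ρ[v/z](T))))) → 4
E2 row counts bottom-up:
  S → 4
  T → 4
  ρ[v/z](T) → 4
  ρ[d/c](ρ[v/z](T)) → 4
  π[v,d](ρ[d/c](ρ[v/z](T))) → 4
  (S ∪ π[v,d](ρ[d/c](ρ[v/z](T)))) → 8
  π[d]((S ∪ π[v,d](ρ[d/c](ρ[v/z](T))))) → 8

E1 result:
d
7
7
7
8
E2 result:
d
2
4
6
7
7
7
8
8
Witness: (6,) appears 0× in E1 but 1× in E2.

no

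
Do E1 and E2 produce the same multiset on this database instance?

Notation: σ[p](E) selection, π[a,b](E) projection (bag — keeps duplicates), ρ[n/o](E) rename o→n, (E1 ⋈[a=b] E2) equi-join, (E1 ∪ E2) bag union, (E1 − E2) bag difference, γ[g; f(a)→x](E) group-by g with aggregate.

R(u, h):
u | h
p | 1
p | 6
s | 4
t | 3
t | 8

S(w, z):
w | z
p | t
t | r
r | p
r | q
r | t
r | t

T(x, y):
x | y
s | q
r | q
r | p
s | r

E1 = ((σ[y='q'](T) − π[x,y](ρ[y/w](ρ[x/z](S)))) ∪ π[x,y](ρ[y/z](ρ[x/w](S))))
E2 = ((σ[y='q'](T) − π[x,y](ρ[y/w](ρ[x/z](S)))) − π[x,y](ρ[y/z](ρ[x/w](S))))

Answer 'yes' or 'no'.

E1 per-node cardinality:
  T → 4
  σ[y='q'](T) → 2
  S → 6
  ρ[x/z](S) → 6
  ρ[y/w](ρ[x/z](S)) → 6
  π[x,y](ρ[y/w](ρ[x/z](S))) → 6
  (σ[y='q'](T) − π[x,y](ρ[y/w](ρ[x/z](S)))) → 2
  S → 6
  ρ[x/w](S) → 6
  ρ[y/z](ρ[x/w](S)) → 6
  π[x,y](ρ[y/z](ρ[x/w](S))) → 6
  ((σ[y='q'](T) − π[x,y](ρ[y/w](ρ[x/z](S)))) ∪ π[x,y](ρ[y/z](ρ[x/w](S)))) → 8
E2 per-node cardinality:
  T → 4
  σ[y='q'](T) → 2
  S → 6
  ρ[x/z](S) → 6
  ρ[y/w](ρ[x/z](S)) → 6
  π[x,y](ρ[y/w](ρ[x/z](S))) → 6
  (σ[y='q'](T) − π[x,y](ρ[y/w](ρ[x/z](S)))) → 2
  S → 6
  ρ[x/w](S) → 6
  ρ[y/z](ρ[x/w](S)) → 6
  π[x,y](ρ[y/z](ρ[x/w](S))) → 6
  ((σ[y='q'](T) − π[x,y](ρ[y/w](ρ[x/z](S)))) − π[x,y](ρ[y/z](ρ[x/w](S)))) → 1

E1 result:
x | y
p | t
r | p
r | q
r | q
r | t
r | t
s | q
t | r
E2 result:
x | y
s | q
Witness: ('t', 'r') appears 1× in E1 but 0× in E2.

no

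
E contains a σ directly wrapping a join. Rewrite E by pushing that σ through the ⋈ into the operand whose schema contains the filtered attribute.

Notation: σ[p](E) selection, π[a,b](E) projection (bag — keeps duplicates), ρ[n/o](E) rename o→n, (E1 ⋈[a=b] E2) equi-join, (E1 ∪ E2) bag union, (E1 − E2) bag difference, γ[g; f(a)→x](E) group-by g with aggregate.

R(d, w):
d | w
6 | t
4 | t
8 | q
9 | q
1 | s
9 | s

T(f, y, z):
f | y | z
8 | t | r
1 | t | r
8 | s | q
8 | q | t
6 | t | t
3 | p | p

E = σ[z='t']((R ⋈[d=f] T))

σ filters on z, owned by the right side.
E' = (R ⋈[d=f] σ[z='t'](T))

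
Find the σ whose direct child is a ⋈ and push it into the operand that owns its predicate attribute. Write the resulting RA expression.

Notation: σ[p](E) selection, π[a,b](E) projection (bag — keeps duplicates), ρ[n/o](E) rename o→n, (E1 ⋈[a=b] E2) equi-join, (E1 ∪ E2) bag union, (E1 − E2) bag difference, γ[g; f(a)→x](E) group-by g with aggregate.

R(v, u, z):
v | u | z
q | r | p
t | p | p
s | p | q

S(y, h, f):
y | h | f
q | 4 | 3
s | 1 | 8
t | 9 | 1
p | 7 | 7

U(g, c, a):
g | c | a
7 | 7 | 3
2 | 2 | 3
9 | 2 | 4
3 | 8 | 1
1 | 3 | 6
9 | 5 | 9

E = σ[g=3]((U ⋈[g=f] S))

σ filters on g, owned by the left side.
E' = (σ[g=3](U) ⋈[g=f] S)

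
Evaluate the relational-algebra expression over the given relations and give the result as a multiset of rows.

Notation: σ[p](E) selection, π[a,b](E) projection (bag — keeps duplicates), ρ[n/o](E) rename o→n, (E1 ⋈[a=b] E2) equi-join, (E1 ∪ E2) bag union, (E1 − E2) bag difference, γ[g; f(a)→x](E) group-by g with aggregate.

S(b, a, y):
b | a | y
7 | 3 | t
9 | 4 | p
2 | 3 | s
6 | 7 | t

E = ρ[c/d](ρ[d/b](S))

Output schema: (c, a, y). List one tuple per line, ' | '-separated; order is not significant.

Subexpression sizes:
  S → 4
  ρ[d/b](S) → 4
  ρ[c/d](ρ[d/b](S)) → 4

== RESULT ==
c | a | y
2 | 3 | s
6 | 7 | t
7 | 3 | t
9 | 4 | p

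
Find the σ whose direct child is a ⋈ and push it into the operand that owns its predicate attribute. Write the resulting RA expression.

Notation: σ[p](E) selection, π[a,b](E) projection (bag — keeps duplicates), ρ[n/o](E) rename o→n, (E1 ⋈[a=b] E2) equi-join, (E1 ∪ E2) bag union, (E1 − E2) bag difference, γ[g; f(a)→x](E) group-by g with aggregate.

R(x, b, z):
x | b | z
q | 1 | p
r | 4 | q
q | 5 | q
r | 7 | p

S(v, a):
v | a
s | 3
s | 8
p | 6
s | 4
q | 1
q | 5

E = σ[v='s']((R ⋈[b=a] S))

σ filters on v, owned by the right side.
E' = (R ⋈[b=a] σ[v='s'](S))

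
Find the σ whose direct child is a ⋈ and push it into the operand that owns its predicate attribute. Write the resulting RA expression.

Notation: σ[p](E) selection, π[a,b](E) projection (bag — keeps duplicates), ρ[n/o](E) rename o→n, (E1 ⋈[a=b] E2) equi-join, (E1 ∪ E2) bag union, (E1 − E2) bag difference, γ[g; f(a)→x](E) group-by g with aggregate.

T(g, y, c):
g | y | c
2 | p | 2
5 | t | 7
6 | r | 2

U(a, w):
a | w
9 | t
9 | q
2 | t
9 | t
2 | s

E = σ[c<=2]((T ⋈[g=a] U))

σ filters on c, owned by the left side.
E' = (σ[c<=2](T) ⋈[g=a] U)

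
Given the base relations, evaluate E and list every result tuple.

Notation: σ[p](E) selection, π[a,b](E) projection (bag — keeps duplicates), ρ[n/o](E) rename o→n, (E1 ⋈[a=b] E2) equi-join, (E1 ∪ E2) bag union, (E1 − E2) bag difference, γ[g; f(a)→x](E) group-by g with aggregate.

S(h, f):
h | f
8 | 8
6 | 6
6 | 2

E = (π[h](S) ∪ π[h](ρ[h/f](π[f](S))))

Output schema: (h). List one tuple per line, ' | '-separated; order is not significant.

Per-node cardinality:
  S → 3
  π[h](S) → 3
  S → 3
  π[f](S) → 3
  ρ[h/f](π[f](S)) → 3
  π[h](ρ[h/f](π[f](S))) → 3
  (π[h](S) ∪ π[h](ρ[h/f](π[f](S)))) → 6

== RESULT ==
h
2
6
6
6
8
8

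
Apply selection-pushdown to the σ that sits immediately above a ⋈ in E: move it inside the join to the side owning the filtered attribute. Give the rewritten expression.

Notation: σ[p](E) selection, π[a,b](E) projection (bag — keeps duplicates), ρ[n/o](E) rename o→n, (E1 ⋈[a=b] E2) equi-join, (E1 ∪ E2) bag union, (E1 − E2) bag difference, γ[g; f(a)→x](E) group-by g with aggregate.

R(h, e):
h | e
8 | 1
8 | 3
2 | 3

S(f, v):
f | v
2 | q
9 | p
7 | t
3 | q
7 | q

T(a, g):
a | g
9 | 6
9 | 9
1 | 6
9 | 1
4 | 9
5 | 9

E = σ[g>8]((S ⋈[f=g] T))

σ filters on g, owned by the right side.
E' = (S ⋈[f=g] σ[g>8](T))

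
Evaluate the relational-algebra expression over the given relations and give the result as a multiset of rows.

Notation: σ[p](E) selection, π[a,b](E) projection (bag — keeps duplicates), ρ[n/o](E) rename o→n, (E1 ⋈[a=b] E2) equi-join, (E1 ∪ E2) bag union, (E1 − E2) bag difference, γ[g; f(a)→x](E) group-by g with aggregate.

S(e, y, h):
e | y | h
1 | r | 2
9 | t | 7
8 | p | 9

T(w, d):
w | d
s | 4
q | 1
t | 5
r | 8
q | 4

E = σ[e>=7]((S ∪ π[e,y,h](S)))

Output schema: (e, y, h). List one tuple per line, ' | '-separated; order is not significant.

Subexpression sizes:
  S → 3
  S → 3
  π[e,y,h](S) → 3
  (S ∪ π[e,y,h](S)) → 6
  σ[e>=7]((S ∪ π[e,y,h](S))) → 4

== RESULT ==
e | y | h
8 | p | 9
8 | p | 9
9 | t | 7
9 | t | 7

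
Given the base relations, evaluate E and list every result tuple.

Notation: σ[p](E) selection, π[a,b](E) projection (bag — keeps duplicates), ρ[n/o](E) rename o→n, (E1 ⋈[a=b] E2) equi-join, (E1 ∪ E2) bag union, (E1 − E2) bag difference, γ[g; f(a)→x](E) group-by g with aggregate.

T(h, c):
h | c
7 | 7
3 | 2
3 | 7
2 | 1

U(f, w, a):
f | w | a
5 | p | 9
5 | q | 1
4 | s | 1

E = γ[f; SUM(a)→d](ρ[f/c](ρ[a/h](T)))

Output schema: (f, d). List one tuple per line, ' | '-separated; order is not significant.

Per-node cardinality:
  T → 4
  ρ[a/h](T) → 4
  ρ[f/c](ρ[a/h](T)) → 4
  γ[f; SUM(a)→d](ρ[f/c](ρ[a/h](T))) → 3

== RESULT ==
f | d
1 | 2
2 | 3
7 | 10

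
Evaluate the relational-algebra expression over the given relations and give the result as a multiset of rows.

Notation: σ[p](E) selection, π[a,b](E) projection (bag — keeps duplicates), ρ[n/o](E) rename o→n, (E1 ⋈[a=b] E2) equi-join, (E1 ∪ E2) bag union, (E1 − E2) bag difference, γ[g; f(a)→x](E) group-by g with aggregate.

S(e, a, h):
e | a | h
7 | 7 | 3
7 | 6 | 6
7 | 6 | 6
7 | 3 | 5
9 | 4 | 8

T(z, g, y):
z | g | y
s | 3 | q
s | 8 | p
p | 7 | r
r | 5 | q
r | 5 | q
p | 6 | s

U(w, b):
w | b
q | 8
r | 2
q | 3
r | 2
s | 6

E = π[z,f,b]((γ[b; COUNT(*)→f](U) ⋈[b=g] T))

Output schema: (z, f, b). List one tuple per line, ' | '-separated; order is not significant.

Per-node cardinality:
  U → 5
  γ[b; COUNT(*)→f](U) → 4
  T → 6
  (γ[b; COUNT(*)→f](U) ⋈[b=g] T) → 3
  π[z,f,b]((γ[b; COUNT(*)→f](U) ⋈[b=g] T)) → 3

== RESULT ==
z | f | b
p | 1 | 6
s | 1 | 3
s | 1 | 8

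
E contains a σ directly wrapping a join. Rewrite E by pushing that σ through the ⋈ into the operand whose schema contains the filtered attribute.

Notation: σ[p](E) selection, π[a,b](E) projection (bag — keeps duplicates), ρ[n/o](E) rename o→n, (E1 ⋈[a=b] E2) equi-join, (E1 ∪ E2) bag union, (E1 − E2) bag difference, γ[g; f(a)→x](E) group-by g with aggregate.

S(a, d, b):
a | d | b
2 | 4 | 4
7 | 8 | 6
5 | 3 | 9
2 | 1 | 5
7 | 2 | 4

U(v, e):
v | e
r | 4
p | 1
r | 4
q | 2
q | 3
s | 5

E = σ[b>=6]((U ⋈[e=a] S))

σ filters on b, owned by the right side.
E' = (U ⋈[e=a] σ[b>=6](S))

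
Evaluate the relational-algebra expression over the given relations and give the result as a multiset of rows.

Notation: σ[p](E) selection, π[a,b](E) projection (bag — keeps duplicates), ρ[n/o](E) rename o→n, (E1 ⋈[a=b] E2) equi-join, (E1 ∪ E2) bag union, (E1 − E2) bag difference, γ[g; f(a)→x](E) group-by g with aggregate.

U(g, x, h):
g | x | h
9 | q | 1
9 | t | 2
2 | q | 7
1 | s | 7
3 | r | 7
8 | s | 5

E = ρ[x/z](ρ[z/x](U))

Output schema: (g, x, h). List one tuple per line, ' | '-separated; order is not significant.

Stepwise |·|:
  U → 6
  ρ[z/x](U) → 6
  ρ[x/z](ρ[z/x](U)) → 6

== RESULT ==
g | x | h
1 | s | 7
2 | q | 7
3 | r | 7
8 | s | 5
9 | q | 1
9 | t | 2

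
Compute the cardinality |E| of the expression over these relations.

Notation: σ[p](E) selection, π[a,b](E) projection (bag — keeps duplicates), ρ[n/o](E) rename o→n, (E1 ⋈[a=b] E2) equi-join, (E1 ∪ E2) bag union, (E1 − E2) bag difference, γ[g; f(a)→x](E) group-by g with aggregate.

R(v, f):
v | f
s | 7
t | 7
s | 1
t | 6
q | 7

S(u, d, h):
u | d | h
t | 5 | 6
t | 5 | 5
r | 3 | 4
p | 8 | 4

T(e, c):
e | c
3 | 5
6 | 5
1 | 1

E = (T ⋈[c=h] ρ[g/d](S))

Per-node cardinality:
  T → 3
  S → 4
  ρ[g/d](S) → 4
  (T ⋈[c=h] ρ[g/d](S)) → 2

|E| = 2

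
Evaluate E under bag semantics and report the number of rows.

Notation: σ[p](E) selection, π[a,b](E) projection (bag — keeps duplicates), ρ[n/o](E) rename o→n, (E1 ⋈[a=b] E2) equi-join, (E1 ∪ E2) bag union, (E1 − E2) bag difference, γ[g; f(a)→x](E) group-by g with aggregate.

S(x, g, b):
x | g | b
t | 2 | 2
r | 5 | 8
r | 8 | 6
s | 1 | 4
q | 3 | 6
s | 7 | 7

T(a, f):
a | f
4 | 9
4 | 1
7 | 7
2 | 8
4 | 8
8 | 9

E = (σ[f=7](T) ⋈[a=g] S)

Per-node cardinality:
  T → 6
  σ[f=7](T) → 1
  S → 6
  (σ[f=7](T) ⋈[a=g] S) → 1

|E| = 1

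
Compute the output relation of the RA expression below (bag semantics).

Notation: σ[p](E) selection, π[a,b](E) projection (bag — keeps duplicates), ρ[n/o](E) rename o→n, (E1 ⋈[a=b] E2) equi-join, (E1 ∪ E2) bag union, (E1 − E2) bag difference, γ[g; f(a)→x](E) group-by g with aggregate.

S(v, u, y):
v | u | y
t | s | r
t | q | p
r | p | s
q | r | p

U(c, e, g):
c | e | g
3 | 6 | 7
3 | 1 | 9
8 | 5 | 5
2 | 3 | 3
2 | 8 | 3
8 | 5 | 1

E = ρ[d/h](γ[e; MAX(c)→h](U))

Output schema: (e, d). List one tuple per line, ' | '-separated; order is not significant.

Row counts bottom-up:
  U → 6
  γ[e; MAX(c)→h](U) → 5
  ρ[d/h](γ[e; MAX(c)→h](U)) → 5

== RESULT ==
e | d
1 | 3
3 | 2
5 | 8
6 | 3
8 | 2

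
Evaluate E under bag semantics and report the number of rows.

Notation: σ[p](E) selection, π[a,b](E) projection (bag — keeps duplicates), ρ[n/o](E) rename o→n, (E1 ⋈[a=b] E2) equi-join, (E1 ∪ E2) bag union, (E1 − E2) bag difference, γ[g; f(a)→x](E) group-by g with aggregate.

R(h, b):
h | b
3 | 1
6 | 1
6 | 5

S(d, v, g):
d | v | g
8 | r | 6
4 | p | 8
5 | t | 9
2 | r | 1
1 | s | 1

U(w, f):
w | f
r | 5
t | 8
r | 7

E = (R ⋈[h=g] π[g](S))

Row counts bottom-up:
  R → 3
  S → 5
  π[g](S) → 5
  (R ⋈[h=g] π[g](S)) → 2

|E| = 2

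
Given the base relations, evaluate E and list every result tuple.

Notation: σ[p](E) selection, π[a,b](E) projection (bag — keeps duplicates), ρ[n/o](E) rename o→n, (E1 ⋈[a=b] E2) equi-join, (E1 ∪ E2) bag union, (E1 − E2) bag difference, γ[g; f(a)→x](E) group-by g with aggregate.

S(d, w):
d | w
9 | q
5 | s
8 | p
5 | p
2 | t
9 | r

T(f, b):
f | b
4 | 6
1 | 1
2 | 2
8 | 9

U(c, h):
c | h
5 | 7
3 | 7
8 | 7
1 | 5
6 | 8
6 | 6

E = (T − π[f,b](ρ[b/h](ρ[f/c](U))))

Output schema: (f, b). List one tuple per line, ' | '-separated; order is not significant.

Subexpression sizes:
  T → 4
  U → 6
  ρ[f/c](U) → 6
  ρ[b/h](ρ[f/c](U)) → 6
  π[f,b](ρ[b/h](ρ[f/c](U))) → 6
  (T − π[f,b](ρ[b/h](ρ[f/c](U)))) → 4

== RESULT ==
f | b
1 | 1
2 | 2
4 | 6
8 | 9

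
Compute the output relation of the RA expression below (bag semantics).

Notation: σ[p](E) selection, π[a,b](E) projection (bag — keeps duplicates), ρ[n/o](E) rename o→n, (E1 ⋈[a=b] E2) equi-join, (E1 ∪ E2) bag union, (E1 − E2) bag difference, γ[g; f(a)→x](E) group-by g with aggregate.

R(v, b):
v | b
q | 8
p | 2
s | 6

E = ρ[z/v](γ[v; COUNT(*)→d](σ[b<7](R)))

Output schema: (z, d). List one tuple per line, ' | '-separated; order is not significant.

Row counts bottom-up:
  R → 3
  σ[b<7](R) → 2
  γ[v; COUNT(*)→d](σ[b<7](R)) → 2
  ρ[z/v](γ[v; COUNT(*)→d](σ[b<7](R))) → 2

== RESULT ==
z | d
p | 1
s | 1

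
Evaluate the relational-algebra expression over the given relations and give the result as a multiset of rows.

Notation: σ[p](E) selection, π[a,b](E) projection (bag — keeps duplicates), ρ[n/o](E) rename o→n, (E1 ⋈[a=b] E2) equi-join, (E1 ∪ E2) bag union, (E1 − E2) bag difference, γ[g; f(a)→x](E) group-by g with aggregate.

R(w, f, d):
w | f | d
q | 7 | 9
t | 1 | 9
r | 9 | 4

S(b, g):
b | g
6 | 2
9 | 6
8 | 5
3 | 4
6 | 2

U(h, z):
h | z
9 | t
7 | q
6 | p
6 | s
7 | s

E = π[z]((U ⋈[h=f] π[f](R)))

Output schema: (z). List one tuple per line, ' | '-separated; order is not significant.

Per-node cardinality:
  U → 5
  R → 3
  π[f](R) → 3
  (U ⋈[h=f] π[f](R)) → 3
  π[z]((U ⋈[h=f] π[f](R))) → 3

== RESULT ==
z
q
s
t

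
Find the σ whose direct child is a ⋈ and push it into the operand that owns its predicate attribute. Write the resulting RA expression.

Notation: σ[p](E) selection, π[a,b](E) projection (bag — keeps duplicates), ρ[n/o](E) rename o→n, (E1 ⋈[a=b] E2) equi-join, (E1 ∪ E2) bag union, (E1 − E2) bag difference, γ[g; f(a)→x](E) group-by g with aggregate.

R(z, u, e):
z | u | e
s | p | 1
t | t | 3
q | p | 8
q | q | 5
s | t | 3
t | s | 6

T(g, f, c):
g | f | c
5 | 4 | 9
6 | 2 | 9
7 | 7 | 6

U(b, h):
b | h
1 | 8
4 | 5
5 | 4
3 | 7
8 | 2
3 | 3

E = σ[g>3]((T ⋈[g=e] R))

σ filters on g, owned by the left side.
E' = (σ[g>3](T) ⋈[g=e] R)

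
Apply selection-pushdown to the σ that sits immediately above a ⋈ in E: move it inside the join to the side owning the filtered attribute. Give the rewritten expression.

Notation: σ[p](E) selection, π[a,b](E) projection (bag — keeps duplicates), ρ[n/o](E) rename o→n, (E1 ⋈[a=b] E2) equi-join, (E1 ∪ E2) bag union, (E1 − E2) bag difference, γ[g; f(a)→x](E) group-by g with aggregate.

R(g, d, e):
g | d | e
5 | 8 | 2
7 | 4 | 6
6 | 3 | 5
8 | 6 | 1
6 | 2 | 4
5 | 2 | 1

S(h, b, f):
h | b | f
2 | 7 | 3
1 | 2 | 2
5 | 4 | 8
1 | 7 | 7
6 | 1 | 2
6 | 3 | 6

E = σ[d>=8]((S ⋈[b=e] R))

σ filters on d, owned by the right side.
E' = (S ⋈[b=e] σ[d>=8](R))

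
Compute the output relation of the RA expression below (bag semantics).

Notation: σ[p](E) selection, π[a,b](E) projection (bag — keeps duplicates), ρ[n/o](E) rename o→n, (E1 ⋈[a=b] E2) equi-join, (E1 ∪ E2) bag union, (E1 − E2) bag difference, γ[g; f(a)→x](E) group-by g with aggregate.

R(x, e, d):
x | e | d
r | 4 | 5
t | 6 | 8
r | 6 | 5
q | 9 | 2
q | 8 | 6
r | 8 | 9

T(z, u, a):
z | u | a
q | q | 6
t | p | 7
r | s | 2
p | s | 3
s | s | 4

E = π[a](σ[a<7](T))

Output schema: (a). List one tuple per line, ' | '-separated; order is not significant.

Row counts bottom-up:
  T → 5
  σ[a<7](T) → 4
  π[a](σ[a<7](T)) → 4

== RESULT ==
a
2
3
4
6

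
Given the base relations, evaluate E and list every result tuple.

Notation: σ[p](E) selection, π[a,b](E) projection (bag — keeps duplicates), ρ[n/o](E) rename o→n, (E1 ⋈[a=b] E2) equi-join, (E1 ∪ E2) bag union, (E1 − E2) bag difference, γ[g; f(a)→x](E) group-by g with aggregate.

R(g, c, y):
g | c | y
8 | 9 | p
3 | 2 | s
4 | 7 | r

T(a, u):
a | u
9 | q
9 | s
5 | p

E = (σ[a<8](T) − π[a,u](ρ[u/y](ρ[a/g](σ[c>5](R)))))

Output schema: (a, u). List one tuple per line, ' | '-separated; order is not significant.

Row counts bottom-up:
  T → 3
  σ[a<8](T) → 1
  R → 3
  σ[c>5](R) → 2
  ρ[a/g](σ[c>5](R)) → 2
  ρ[u/y](ρ[a/g](σ[c>5](R))) → 2
  π[a,u](ρ[u/y](ρ[a/g](σ[c>5](R)))) → 2
  (σ[a<8](T) − π[a,u](ρ[u/y](ρ[a/g](σ[c>5](R))))) → 1

== RESULT ==
a | u
5 | p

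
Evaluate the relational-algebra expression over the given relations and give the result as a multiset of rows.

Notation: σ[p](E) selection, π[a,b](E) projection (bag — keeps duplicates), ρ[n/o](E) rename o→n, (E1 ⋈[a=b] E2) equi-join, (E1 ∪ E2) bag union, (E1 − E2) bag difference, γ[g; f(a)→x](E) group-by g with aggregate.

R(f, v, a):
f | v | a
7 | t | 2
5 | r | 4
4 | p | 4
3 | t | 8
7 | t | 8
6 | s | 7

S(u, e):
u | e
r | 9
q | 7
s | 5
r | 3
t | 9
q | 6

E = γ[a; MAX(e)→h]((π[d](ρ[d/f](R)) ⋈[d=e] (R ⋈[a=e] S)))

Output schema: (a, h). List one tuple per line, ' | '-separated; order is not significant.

Stepwise |·|:
  R → 6
  ρ[d/f](R) → 6
  π[d](ρ[d/f](R)) → 6
  R → 6
  S → 6
  (R ⋈[a=e] S) → 1
  (π[d](ρ[d/f](R)) ⋈[d=e] (R ⋈[a=e] S)) → 2
  γ[a; MAX(e)→h]((π[d](ρ[d/f](R)) ⋈[d=e] (R ⋈[a=e] S))) → 1

== RESULT ==
a | h
7 | 7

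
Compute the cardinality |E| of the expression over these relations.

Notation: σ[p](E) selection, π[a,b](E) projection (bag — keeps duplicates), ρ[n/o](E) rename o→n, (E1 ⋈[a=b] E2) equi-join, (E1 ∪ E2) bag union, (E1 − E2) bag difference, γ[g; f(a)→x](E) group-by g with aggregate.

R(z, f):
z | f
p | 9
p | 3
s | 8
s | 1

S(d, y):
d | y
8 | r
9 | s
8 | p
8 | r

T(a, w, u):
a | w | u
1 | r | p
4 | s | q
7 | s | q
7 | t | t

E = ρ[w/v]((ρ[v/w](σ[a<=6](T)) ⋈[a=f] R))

Per-node cardinality:
  T → 4
  σ[a<=6](T) → 2
  ρ[v/w](σ[a<=6](T)) → 2
  R → 4
  (ρ[v/w](σ[a<=6](T)) ⋈[a=f] R) → 1
  ρ[w/v]((ρ[v/w](σ[a<=6](T)) ⋈[a=f] R)) → 1

|E| = 1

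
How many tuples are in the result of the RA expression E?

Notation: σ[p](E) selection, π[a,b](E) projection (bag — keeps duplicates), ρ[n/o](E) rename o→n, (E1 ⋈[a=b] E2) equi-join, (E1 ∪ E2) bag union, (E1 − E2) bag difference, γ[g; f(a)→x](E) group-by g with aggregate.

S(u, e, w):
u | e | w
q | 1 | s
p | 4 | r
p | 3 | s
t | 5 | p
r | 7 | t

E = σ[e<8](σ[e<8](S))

Stepwise |·|:
  S → 5
  σ[e<8](S) → 5
  σ[e<8](σ[e<8](S)) → 5

|E| = 5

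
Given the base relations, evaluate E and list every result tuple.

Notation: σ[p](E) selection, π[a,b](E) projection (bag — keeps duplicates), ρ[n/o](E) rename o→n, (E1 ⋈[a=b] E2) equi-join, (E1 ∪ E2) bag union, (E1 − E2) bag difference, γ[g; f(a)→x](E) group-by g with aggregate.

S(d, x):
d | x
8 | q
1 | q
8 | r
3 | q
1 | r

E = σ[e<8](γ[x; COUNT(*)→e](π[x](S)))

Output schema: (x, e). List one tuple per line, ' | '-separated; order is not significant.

Stepwise |·|:
  S → 5
  π[x](S) → 5
  γ[x; COUNT(*)→e](π[x](S)) → 2
  σ[e<8](γ[x; COUNT(*)→e](π[x](S))) → 2

== RESULT ==
x | e
q | 3
r | 2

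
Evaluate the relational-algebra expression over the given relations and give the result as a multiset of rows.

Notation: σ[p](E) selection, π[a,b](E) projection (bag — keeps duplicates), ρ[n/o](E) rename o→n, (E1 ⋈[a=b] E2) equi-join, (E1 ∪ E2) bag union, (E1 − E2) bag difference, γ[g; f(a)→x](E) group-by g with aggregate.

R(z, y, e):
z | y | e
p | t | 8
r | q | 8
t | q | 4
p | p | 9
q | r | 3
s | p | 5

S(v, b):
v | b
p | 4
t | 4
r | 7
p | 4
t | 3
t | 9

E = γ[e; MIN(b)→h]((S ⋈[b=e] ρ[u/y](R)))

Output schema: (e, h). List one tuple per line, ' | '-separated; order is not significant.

Subexpression sizes:
  S → 6
  R → 6
  ρ[u/y](R) → 6
  (S ⋈[b=e] ρ[u/y](R)) → 5
  γ[e; MIN(b)→h]((S ⋈[b=e] ρ[u/y](R))) → 3

== RESULT ==
e | h
3 | 3
4 | 4
9 | 9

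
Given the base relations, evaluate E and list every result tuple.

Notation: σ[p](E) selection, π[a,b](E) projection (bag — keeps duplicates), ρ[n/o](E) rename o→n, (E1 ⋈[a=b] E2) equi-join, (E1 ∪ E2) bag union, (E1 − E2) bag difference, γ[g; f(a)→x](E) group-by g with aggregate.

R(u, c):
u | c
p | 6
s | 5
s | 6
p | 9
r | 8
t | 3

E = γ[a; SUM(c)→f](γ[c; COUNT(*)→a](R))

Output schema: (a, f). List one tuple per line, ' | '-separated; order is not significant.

Subexpression sizes:
  R → 6
  γ[c; COUNT(*)→a](R) → 5
  γ[a; SUM(c)→f](γ[c; COUNT(*)→a](R)) → 2

== RESULT ==
a | f
1 | 25
2 | 6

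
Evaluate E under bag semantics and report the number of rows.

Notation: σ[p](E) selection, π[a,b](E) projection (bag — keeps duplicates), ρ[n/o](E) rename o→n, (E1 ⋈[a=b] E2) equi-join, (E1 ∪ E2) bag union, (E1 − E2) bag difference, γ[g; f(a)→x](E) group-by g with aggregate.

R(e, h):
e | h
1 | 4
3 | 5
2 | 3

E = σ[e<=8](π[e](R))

Per-node cardinality:
  R → 3
  π[e](R) → 3
  σ[e<=8](π[e](R)) → 3

|E| = 3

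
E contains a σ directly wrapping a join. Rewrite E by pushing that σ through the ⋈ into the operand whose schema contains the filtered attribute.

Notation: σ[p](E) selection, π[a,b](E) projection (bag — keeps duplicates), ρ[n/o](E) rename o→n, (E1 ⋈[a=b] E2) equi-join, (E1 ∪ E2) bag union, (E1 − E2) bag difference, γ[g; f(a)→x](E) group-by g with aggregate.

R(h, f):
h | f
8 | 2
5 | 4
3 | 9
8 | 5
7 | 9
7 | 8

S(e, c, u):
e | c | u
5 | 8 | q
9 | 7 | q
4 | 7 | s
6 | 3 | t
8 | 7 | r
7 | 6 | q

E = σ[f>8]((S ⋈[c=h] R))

σ filters on f, owned by the right side.
E' = (S ⋈[c=h] σ[f>8](R))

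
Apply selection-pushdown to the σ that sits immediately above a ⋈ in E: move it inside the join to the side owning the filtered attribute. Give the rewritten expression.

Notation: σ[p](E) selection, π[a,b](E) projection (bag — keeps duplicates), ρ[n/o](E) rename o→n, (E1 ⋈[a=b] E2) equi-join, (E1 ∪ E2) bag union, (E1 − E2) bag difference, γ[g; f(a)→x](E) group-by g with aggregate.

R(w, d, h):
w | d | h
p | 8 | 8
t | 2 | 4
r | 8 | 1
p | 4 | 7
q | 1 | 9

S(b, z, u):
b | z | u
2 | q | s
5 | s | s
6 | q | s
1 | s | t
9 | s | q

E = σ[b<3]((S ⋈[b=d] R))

σ filters on b, owned by the left side.
E' = (σ[b<3](S) ⋈[b=d] R)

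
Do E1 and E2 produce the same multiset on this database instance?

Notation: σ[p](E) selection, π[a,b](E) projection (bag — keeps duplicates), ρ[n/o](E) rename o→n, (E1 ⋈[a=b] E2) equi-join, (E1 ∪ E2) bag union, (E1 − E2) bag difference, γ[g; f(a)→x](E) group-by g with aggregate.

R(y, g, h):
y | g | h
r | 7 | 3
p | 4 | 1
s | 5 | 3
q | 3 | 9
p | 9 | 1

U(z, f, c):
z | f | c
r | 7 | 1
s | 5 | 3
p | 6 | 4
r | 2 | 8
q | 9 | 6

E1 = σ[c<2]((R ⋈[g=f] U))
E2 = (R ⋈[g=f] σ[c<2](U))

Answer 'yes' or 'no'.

E1 stepwise |·|:
  R → 5
  U → 5
  (R ⋈[g=f] U) → 3
  σ[c<2]((R ⋈[g=f] U)) → 1
E2 stepwise |·|:
  R → 5
  U → 5
  σ[c<2](U) → 1
  (R ⋈[g=f] σ[c<2](U)) → 1

E1 and E2 produce the same multiset:
y | g | h | z | f | c
r | 7 | 3 | r | 7 | 1

yes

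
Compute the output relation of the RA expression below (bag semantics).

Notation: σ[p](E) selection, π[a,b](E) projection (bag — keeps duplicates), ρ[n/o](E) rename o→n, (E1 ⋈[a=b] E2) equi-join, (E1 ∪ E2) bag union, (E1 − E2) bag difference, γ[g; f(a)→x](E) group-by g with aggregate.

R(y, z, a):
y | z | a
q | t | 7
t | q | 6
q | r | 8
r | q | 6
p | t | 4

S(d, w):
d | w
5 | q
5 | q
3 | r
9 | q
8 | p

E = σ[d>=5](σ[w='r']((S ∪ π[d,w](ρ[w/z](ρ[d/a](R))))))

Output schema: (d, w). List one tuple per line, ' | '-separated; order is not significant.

Stepwise |·|:
  S → 5
  R → 5
  ρ[d/a](R) → 5
  ρ[w/z](ρ[d/a](R)) → 5
  π[d,w](ρ[w/z](ρ[d/a](R))) → 5
  (S ∪ π[d,w](ρ[w/z](ρ[d/a](R)))) → 10
  σ[w='r']((S ∪ π[d,w](ρ[w/z](ρ[d/a](R))))) → 2
  σ[d>=5](σ[w='r']((S ∪ π[d,w](ρ[w/z](ρ[d/a](R)))))) → 1

== RESULT ==
d | w
8 | r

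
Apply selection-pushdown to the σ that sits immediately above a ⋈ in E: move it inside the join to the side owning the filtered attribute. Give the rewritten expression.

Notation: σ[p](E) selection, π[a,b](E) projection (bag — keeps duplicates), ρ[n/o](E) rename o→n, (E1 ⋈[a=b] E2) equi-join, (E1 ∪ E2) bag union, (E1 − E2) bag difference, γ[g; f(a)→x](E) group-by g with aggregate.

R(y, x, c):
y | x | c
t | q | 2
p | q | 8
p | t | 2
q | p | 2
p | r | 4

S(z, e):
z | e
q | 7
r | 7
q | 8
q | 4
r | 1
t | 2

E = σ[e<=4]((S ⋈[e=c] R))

σ filters on e, owned by the left side.
E' = (σ[e<=4](S) ⋈[e=c] R)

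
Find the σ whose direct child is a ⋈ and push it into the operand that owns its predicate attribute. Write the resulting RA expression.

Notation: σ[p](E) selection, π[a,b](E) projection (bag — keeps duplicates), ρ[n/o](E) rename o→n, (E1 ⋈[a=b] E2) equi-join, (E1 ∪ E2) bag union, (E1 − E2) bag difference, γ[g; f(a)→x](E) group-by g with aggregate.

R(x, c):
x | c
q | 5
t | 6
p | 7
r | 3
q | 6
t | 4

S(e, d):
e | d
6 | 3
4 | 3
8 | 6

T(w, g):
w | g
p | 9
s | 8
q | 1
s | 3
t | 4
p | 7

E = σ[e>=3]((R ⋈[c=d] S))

σ filters on e, owned by the right side.
E' = (R ⋈[c=d] σ[e>=3](S))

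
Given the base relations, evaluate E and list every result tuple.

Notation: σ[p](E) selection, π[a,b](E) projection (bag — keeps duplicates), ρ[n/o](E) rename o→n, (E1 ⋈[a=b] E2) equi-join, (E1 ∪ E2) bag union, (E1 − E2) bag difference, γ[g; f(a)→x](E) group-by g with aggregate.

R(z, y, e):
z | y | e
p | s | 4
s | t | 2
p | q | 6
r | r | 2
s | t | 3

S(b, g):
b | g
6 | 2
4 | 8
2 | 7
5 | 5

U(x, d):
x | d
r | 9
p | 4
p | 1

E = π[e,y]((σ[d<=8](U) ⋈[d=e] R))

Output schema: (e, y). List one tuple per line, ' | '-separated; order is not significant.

Row counts bottom-up:
  U → 3
  σ[d<=8](U) → 2
  R → 5
  (σ[d<=8](U) ⋈[d=e] R) → 1
  π[e,y]((σ[d<=8](U) ⋈[d=e] R)) → 1

== RESULT ==
e | y
4 | s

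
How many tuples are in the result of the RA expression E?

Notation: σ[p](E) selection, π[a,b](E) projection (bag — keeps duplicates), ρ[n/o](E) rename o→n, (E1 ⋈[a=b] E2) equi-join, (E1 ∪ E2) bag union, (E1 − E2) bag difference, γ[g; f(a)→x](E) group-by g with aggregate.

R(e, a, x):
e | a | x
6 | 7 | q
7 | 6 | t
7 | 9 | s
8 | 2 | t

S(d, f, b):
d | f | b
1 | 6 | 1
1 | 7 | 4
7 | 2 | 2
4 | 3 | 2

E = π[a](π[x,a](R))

Per-node cardinality:
  R → 4
  π[x,a](R) → 4
  π[a](π[x,a](R)) → 4

|E| = 4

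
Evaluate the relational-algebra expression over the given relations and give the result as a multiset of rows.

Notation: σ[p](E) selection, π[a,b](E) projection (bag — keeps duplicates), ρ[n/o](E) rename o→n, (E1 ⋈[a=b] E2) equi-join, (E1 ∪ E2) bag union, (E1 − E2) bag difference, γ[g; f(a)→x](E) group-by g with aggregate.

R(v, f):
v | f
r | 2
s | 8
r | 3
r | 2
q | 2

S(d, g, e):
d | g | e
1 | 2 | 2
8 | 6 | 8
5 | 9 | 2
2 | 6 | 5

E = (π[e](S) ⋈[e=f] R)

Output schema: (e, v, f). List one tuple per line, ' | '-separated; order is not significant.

Stepwise |·|:
  S → 4
  π[e](S) → 4
  R → 5
  (π[e](S) ⋈[e=f] R) → 7

== RESULT ==
e | v | f
2 | q | 2
2 | q | 2
2 | r | 2
2 | r | 2
2 | r | 2
2 | r | 2
8 | s | 8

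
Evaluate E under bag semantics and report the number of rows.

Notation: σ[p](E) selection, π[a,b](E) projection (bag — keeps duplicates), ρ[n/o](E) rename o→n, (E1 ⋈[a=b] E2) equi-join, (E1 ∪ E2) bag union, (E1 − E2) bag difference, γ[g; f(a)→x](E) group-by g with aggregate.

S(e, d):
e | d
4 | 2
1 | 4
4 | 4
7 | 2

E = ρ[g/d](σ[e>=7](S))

Subexpression sizes:
  S → 4
  σ[e>=7](S) → 1
  ρ[g/d](σ[e>=7](S)) → 1

|E| = 1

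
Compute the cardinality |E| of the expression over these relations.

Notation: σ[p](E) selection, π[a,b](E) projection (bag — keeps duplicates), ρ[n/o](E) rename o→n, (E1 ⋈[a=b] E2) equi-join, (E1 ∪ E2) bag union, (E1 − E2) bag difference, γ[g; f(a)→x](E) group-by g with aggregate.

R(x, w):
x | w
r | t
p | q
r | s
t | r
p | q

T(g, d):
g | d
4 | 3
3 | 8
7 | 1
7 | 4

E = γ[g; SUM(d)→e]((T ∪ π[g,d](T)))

Row counts bottom-up:
  T → 4
  T → 4
  π[g,d](T) → 4
  (T ∪ π[g,d](T)) → 8
  γ[g; SUM(d)→e]((T ∪ π[g,d](T))) → 3

|E| = 3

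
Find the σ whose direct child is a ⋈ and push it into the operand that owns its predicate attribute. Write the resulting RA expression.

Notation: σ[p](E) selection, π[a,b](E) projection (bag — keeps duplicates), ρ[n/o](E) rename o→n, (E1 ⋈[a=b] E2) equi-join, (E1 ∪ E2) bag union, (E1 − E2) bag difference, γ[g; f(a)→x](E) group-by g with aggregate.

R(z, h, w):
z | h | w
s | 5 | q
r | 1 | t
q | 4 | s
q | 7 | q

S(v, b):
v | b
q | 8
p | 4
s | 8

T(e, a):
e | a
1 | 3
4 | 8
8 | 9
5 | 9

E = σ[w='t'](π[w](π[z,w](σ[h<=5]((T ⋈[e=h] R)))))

σ filters on h, owned by the right side.
E' = σ[w='t'](π[w](π[z,w]((T ⋈[e=h] σ[h<=5](R)))))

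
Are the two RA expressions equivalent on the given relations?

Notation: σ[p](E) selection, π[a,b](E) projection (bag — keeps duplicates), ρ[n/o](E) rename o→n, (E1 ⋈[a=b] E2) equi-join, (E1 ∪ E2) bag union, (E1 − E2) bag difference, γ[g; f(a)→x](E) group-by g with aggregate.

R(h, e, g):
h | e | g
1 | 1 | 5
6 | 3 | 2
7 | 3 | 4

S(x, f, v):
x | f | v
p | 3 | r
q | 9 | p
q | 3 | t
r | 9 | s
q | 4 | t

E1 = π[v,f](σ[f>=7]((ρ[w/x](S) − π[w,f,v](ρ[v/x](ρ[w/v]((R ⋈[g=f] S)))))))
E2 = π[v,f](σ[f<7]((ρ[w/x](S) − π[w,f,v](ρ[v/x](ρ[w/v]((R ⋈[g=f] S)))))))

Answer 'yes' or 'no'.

E1 subexpression sizes:
  S → 5
  ρ[w/x](S) → 5
  R → 3
  S → 5
  (R ⋈[g=f] S) → 1
  ρ[w/v]((R ⋈[g=f] S)) → 1
  ρ[v/x](ρ[w/v]((R ⋈[g=f] S))) → 1
  π[w,f,v](ρ[v/x](ρ[w/v]((R ⋈[g=f] S)))) → 1
  (ρ[w/x](S) − π[w,f,v](ρ[v/x](ρ[w/v]((R ⋈[g=f] S))))) → 5
  σ[f>=7]((ρ[w/x](S) − π[w,f,v](ρ[v/x](ρ[w/v]((R ⋈[g=f] S)))))) → 2
  π[v,f](σ[f>=7]((ρ[w/x](S) − π[w,f,v](ρ[v/x](ρ[w/v]((R ⋈[g=f] S))))))) → 2
E2 subexpression sizes:
  S → 5
  ρ[w/x](S) → 5
  R → 3
  S → 5
  (R ⋈[g=f] S) → 1
  ρ[w/v]((R ⋈[g=f] S)) → 1
  ρ[v/x](ρ[w/v]((R ⋈[g=f] S))) → 1
  π[w,f,v](ρ[v/x](ρ[w/v]((R ⋈[g=f] S)))) → 1
  (ρ[w/x](S) − π[w,f,v](ρ[v/x](ρ[w/v]((R ⋈[g=f] S))))) → 5
  σ[f<7]((ρ[w/x](S) − π[w,f,v](ρ[v/x](ρ[w/v]((R ⋈[g=f] S)))))) → 3
  π[v,f](σ[f<7]((ρ[w/x](S) − π[w,f,v](ρ[v/x](ρ[w/v]((R ⋈[g=f] S))))))) → 3

E1 result:
v | f
p | 9
s | 9
E2 result:
v | f
r | 3
t | 3
t | 4
Witness: ('s', 9) appears 1× in E1 but 0× in E2.

no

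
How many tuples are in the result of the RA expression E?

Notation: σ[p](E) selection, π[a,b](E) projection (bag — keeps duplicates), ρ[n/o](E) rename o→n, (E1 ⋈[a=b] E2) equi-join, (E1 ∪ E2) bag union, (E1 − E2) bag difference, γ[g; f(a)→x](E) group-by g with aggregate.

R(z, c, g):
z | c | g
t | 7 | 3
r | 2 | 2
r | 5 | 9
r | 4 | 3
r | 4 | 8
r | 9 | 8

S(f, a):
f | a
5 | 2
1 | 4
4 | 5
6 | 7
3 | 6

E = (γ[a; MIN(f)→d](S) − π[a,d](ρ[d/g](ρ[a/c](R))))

Row counts bottom-up:
  S → 5
  γ[a; MIN(f)→d](S) → 5
  R → 6
  ρ[a/c](R) → 6
  ρ[d/g](ρ[a/c](R)) → 6
  π[a,d](ρ[d/g](ρ[a/c](R))) → 6
  (γ[a; MIN(f)→d](S) − π[a,d](ρ[d/g](ρ[a/c](R)))) → 5

|E| = 5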